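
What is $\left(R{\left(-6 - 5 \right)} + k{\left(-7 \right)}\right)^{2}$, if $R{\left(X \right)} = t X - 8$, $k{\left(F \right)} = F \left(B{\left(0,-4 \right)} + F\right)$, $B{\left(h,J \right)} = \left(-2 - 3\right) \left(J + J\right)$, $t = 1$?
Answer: $62500$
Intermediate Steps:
$B{\left(h,J \right)} = - 10 J$ ($B{\left(h,J \right)} = - 5 \cdot 2 J = - 10 J$)
$k{\left(F \right)} = F \left(40 + F\right)$ ($k{\left(F \right)} = F \left(\left(-10\right) \left(-4\right) + F\right) = F \left(40 + F\right)$)
$R{\left(X \right)} = -8 + X$ ($R{\left(X \right)} = 1 X - 8 = X - 8 = -8 + X$)
$\left(R{\left(-6 - 5 \right)} + k{\left(-7 \right)}\right)^{2} = \left(\left(-8 - 11\right) - 7 \left(40 - 7\right)\right)^{2} = \left(\left(-8 - 11\right) - 231\right)^{2} = \left(-19 - 231\right)^{2} = \left(-250\right)^{2} = 62500$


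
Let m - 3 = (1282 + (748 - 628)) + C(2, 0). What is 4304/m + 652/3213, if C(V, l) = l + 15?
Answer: 3688648/1140615 ≈ 3.2339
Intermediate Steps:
C(V, l) = 15 + l
m = 1420 (m = 3 + ((1282 + (748 - 628)) + (15 + 0)) = 3 + ((1282 + 120) + 15) = 3 + (1402 + 15) = 3 + 1417 = 1420)
4304/m + 652/3213 = 4304/1420 + 652/3213 = 4304*(1/1420) + 652*(1/3213) = 1076/355 + 652/3213 = 3688648/1140615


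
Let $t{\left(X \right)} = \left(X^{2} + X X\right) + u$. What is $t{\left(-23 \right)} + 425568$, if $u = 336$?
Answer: $426962$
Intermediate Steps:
$t{\left(X \right)} = 336 + 2 X^{2}$ ($t{\left(X \right)} = \left(X^{2} + X X\right) + 336 = \left(X^{2} + X^{2}\right) + 336 = 2 X^{2} + 336 = 336 + 2 X^{2}$)
$t{\left(-23 \right)} + 425568 = \left(336 + 2 \left(-23\right)^{2}\right) + 425568 = \left(336 + 2 \cdot 529\right) + 425568 = \left(336 + 1058\right) + 425568 = 1394 + 425568 = 426962$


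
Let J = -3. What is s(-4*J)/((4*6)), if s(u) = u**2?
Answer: 6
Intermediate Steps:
s(-4*J)/((4*6)) = (-4*(-3))**2/((4*6)) = 12**2/24 = 144*(1/24) = 6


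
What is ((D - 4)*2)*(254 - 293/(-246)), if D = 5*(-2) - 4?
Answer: -376662/41 ≈ -9186.9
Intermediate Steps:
D = -14 (D = -10 - 4 = -14)
((D - 4)*2)*(254 - 293/(-246)) = ((-14 - 4)*2)*(254 - 293/(-246)) = (-18*2)*(254 - 293*(-1/246)) = -36*(254 + 293/246) = -36*62777/246 = -376662/41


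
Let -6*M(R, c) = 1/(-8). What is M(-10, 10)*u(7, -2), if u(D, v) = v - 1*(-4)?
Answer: 1/24 ≈ 0.041667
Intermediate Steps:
u(D, v) = 4 + v (u(D, v) = v + 4 = 4 + v)
M(R, c) = 1/48 (M(R, c) = -⅙/(-8) = -⅙*(-⅛) = 1/48)
M(-10, 10)*u(7, -2) = (4 - 2)/48 = (1/48)*2 = 1/24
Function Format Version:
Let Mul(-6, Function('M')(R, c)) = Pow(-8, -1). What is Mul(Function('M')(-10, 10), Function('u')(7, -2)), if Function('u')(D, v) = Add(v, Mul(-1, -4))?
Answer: Rational(1, 24) ≈ 0.041667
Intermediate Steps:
Function('u')(D, v) = Add(4, v) (Function('u')(D, v) = Add(v, 4) = Add(4, v))
Function('M')(R, c) = Rational(1, 48) (Function('M')(R, c) = Mul(Rational(-1, 6), Pow(-8, -1)) = Mul(Rational(-1, 6), Rational(-1, 8)) = Rational(1, 48))
Mul(Function('M')(-10, 10), Function('u')(7, -2)) = Mul(Rational(1, 48), Add(4, -2)) = Mul(Rational(1, 48), 2) = Rational(1, 24)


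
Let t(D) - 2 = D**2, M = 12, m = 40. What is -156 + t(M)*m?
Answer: 5684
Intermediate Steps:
t(D) = 2 + D**2
-156 + t(M)*m = -156 + (2 + 12**2)*40 = -156 + (2 + 144)*40 = -156 + 146*40 = -156 + 5840 = 5684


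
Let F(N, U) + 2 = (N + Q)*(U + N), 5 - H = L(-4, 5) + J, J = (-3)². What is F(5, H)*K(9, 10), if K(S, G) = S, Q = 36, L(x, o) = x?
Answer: 1827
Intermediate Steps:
J = 9
H = 0 (H = 5 - (-4 + 9) = 5 - 1*5 = 5 - 5 = 0)
F(N, U) = -2 + (36 + N)*(N + U) (F(N, U) = -2 + (N + 36)*(U + N) = -2 + (36 + N)*(N + U))
F(5, H)*K(9, 10) = (-2 + 5² + 36*5 + 36*0 + 5*0)*9 = (-2 + 25 + 180 + 0 + 0)*9 = 203*9 = 1827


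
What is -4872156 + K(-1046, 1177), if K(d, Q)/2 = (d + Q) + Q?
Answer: -4869540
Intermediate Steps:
K(d, Q) = 2*d + 4*Q (K(d, Q) = 2*((d + Q) + Q) = 2*((Q + d) + Q) = 2*(d + 2*Q) = 2*d + 4*Q)
-4872156 + K(-1046, 1177) = -4872156 + (2*(-1046) + 4*1177) = -4872156 + (-2092 + 4708) = -4872156 + 2616 = -4869540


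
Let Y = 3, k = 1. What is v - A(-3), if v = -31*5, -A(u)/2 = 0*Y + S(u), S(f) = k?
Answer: -153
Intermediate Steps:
S(f) = 1
A(u) = -2 (A(u) = -2*(0*3 + 1) = -2*(0 + 1) = -2*1 = -2)
v = -155
v - A(-3) = -155 - 1*(-2) = -155 + 2 = -153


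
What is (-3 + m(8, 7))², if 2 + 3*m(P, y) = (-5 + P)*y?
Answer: 100/9 ≈ 11.111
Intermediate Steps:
m(P, y) = -⅔ + y*(-5 + P)/3 (m(P, y) = -⅔ + ((-5 + P)*y)/3 = -⅔ + (y*(-5 + P))/3 = -⅔ + y*(-5 + P)/3)
(-3 + m(8, 7))² = (-3 + (-⅔ - 5/3*7 + (⅓)*8*7))² = (-3 + (-⅔ - 35/3 + 56/3))² = (-3 + 19/3)² = (10/3)² = 100/9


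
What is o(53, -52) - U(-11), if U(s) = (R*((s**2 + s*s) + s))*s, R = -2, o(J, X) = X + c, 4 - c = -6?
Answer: -5124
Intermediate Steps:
c = 10 (c = 4 - 1*(-6) = 4 + 6 = 10)
o(J, X) = 10 + X (o(J, X) = X + 10 = 10 + X)
U(s) = s*(-4*s**2 - 2*s) (U(s) = (-2*((s**2 + s*s) + s))*s = (-2*((s**2 + s**2) + s))*s = (-2*(2*s**2 + s))*s = (-2*(s + 2*s**2))*s = (-4*s**2 - 2*s)*s = s*(-4*s**2 - 2*s))
o(53, -52) - U(-11) = (10 - 52) - (-11)**2*(-2 - 4*(-11)) = -42 - 121*(-2 + 44) = -42 - 121*42 = -42 - 1*5082 = -42 - 5082 = -5124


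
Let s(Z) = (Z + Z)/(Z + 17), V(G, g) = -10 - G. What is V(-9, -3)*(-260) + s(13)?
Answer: 3913/15 ≈ 260.87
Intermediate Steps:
s(Z) = 2*Z/(17 + Z) (s(Z) = (2*Z)/(17 + Z) = 2*Z/(17 + Z))
V(-9, -3)*(-260) + s(13) = (-10 - 1*(-9))*(-260) + 2*13/(17 + 13) = (-10 + 9)*(-260) + 2*13/30 = -1*(-260) + 2*13*(1/30) = 260 + 13/15 = 3913/15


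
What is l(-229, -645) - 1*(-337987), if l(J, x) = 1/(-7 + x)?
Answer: 220367523/652 ≈ 3.3799e+5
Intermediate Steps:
l(-229, -645) - 1*(-337987) = 1/(-7 - 645) - 1*(-337987) = 1/(-652) + 337987 = -1/652 + 337987 = 220367523/652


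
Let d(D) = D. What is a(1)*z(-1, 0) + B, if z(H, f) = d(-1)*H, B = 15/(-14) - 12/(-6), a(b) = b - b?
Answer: 13/14 ≈ 0.92857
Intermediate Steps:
a(b) = 0
B = 13/14 (B = 15*(-1/14) - 12*(-⅙) = -15/14 + 2 = 13/14 ≈ 0.92857)
z(H, f) = -H
a(1)*z(-1, 0) + B = 0*(-1*(-1)) + 13/14 = 0*1 + 13/14 = 0 + 13/14 = 13/14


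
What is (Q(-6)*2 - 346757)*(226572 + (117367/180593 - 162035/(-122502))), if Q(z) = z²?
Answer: -1737757463932677841985/22123003686 ≈ -7.8550e+10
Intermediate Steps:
(Q(-6)*2 - 346757)*(226572 + (117367/180593 - 162035/(-122502))) = ((-6)²*2 - 346757)*(226572 + (117367/180593 - 162035/(-122502))) = (36*2 - 346757)*(226572 + (117367*(1/180593) - 162035*(-1/122502))) = (72 - 346757)*(226572 + (117367/180593 + 162035/122502)) = -346685*(226572 + 43640078989/22123003686) = -346685*5012496831223381/22123003686 = -1737757463932677841985/22123003686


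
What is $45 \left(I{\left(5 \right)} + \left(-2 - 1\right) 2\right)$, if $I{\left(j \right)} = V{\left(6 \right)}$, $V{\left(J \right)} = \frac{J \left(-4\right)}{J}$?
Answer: $-450$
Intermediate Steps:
$V{\left(J \right)} = -4$ ($V{\left(J \right)} = \frac{\left(-4\right) J}{J} = -4$)
$I{\left(j \right)} = -4$
$45 \left(I{\left(5 \right)} + \left(-2 - 1\right) 2\right) = 45 \left(-4 + \left(-2 - 1\right) 2\right) = 45 \left(-4 - 6\right) = 45 \left(-10\right) = -450$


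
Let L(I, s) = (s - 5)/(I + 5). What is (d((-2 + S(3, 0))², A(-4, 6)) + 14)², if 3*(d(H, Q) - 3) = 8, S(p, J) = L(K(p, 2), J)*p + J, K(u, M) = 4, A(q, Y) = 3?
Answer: 3481/9 ≈ 386.78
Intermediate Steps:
L(I, s) = (-5 + s)/(5 + I)
S(p, J) = J + p*(-5/9 + J/9) (S(p, J) = ((-5 + J)/(5 + 4))*p + J = ((-5 + J)/9)*p + J = (-5/9 + J/9)*p + J = p*(-5/9 + J/9) + J = J + p*(-5/9 + J/9))
d(H, Q) = 17/3 (d(H, Q) = 3 + (⅓)*8 = 3 + 8/3 = 17/3)
(d((-2 + S(3, 0))², A(-4, 6)) + 14)² = (17/3 + 14)² = (59/3)² = 3481/9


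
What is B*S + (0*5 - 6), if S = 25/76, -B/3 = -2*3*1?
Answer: -3/38 ≈ -0.078947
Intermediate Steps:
B = 18 (B = -3*(-2*3) = -(-18) = -3*(-6) = 18)
S = 25/76 (S = 25*(1/76) = 25/76 ≈ 0.32895)
B*S + (0*5 - 6) = 18*(25/76) + (0*5 - 6) = 225/38 + (0 - 6) = 225/38 - 6 = -3/38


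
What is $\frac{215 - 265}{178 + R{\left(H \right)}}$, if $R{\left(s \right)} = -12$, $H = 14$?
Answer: $- \frac{25}{83} \approx -0.3012$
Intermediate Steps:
$\frac{215 - 265}{178 + R{\left(H \right)}} = \frac{215 - 265}{178 - 12} = - \frac{50}{166} = \left(-50\right) \frac{1}{166} = - \frac{25}{83}$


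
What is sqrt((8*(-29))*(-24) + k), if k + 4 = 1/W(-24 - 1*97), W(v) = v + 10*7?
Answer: sqrt(14471913)/51 ≈ 74.592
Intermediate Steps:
W(v) = 70 + v (W(v) = v + 70 = 70 + v)
k = -205/51 (k = -4 + 1/(70 + (-24 - 1*97)) = -4 + 1/(70 + (-24 - 97)) = -4 + 1/(70 - 121) = -4 + 1/(-51) = -4 - 1/51 = -205/51 ≈ -4.0196)
sqrt((8*(-29))*(-24) + k) = sqrt((8*(-29))*(-24) - 205/51) = sqrt(-232*(-24) - 205/51) = sqrt(5568 - 205/51) = sqrt(283763/51) = sqrt(14471913)/51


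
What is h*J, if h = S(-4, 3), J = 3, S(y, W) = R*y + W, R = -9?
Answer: 117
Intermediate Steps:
S(y, W) = W - 9*y (S(y, W) = -9*y + W = W - 9*y)
h = 39 (h = 3 - 9*(-4) = 3 + 36 = 39)
h*J = 39*3 = 117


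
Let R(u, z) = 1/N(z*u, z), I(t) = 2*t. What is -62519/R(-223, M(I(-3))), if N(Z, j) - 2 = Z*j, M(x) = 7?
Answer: 683020075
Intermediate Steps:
N(Z, j) = 2 + Z*j
R(u, z) = 1/(2 + u*z²) (R(u, z) = 1/(2 + (z*u)*z) = 1/(2 + (u*z)*z) = 1/(2 + u*z²))
-62519/R(-223, M(I(-3))) = -62519/(1/(2 - 223*7²)) = -62519/(1/(2 - 223*49)) = -62519/(1/(2 - 10927)) = -62519/(1/(-10925)) = -62519/(-1/10925) = -62519*(-10925) = 683020075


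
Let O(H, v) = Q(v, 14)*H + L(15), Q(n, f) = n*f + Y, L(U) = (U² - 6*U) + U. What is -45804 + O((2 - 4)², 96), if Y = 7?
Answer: -40250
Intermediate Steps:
L(U) = U² - 5*U
Q(n, f) = 7 + f*n (Q(n, f) = n*f + 7 = f*n + 7 = 7 + f*n)
O(H, v) = 150 + H*(7 + 14*v) (O(H, v) = (7 + 14*v)*H + 15*(-5 + 15) = H*(7 + 14*v) + 15*10 = H*(7 + 14*v) + 150 = 150 + H*(7 + 14*v))
-45804 + O((2 - 4)², 96) = -45804 + (150 + 7*(2 - 4)²*(1 + 2*96)) = -45804 + (150 + 7*(-2)²*(1 + 192)) = -45804 + (150 + 7*4*193) = -45804 + (150 + 5404) = -45804 + 5554 = -40250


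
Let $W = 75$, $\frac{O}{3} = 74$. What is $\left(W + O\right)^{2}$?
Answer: $88209$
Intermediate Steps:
$O = 222$ ($O = 3 \cdot 74 = 222$)
$\left(W + O\right)^{2} = \left(75 + 222\right)^{2} = 297^{2} = 88209$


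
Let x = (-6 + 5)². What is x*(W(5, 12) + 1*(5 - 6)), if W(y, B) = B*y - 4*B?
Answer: 11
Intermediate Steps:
W(y, B) = -4*B + B*y
x = 1 (x = (-1)² = 1)
x*(W(5, 12) + 1*(5 - 6)) = 1*(12*(-4 + 5) + 1*(5 - 6)) = 1*(12*1 + 1*(-1)) = 1*(12 - 1) = 1*11 = 11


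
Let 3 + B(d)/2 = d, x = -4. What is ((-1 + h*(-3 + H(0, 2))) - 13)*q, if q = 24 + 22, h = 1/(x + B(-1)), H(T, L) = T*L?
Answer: -1265/2 ≈ -632.50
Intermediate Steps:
H(T, L) = L*T
B(d) = -6 + 2*d
h = -1/12 (h = 1/(-4 + (-6 + 2*(-1))) = 1/(-4 + (-6 - 2)) = 1/(-4 - 8) = 1/(-12) = -1/12 ≈ -0.083333)
q = 46
((-1 + h*(-3 + H(0, 2))) - 13)*q = ((-1 - (-3 + 2*0)/12) - 13)*46 = ((-1 - (-3 + 0)/12) - 13)*46 = ((-1 - 1/12*(-3)) - 13)*46 = ((-1 + 1/4) - 13)*46 = (-3/4 - 13)*46 = -55/4*46 = -1265/2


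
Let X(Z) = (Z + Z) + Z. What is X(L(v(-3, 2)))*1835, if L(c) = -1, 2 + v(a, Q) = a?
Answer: -5505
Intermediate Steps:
v(a, Q) = -2 + a
X(Z) = 3*Z (X(Z) = 2*Z + Z = 3*Z)
X(L(v(-3, 2)))*1835 = (3*(-1))*1835 = -3*1835 = -5505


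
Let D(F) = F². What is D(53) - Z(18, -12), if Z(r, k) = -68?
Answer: 2877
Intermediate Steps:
D(53) - Z(18, -12) = 53² - 1*(-68) = 2809 + 68 = 2877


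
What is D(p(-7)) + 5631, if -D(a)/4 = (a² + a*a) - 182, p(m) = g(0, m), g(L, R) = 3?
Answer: 6287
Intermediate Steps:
p(m) = 3
D(a) = 728 - 8*a² (D(a) = -4*((a² + a*a) - 182) = -4*((a² + a²) - 182) = -4*(2*a² - 182) = -4*(-182 + 2*a²) = 728 - 8*a²)
D(p(-7)) + 5631 = (728 - 8*3²) + 5631 = (728 - 8*9) + 5631 = (728 - 72) + 5631 = 656 + 5631 = 6287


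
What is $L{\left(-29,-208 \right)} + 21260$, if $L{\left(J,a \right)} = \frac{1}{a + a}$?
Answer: $\frac{8844159}{416} \approx 21260.0$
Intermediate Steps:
$L{\left(J,a \right)} = \frac{1}{2 a}$
$L{\left(-29,-208 \right)} + 21260 = \frac{1}{2 \left(-208\right)} + 21260 = \frac{1}{2} \left(- \frac{1}{208}\right) + 21260 = - \frac{1}{416} + 21260 = \frac{8844159}{416}$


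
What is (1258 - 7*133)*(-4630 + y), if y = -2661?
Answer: -2384157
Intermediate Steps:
(1258 - 7*133)*(-4630 + y) = (1258 - 7*133)*(-4630 - 2661) = (1258 - 931)*(-7291) = 327*(-7291) = -2384157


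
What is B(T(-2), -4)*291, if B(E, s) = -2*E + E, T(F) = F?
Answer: 582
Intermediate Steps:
B(E, s) = -E
B(T(-2), -4)*291 = -1*(-2)*291 = 2*291 = 582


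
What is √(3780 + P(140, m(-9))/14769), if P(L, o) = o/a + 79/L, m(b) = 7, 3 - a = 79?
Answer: √40513033736311710/3273795 ≈ 61.482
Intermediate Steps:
a = -76 (a = 3 - 1*79 = 3 - 79 = -76)
P(L, o) = 79/L - o/76 (P(L, o) = o/(-76) + 79/L = o*(-1/76) + 79/L = -o/76 + 79/L = 79/L - o/76)
√(3780 + P(140, m(-9))/14769) = √(3780 + (79/140 - 1/76*7)/14769) = √(3780 + (79*(1/140) - 7/76)*(1/14769)) = √(3780 + (79/140 - 7/76)*(1/14769)) = √(3780 + (314/665)*(1/14769)) = √(3780 + 314/9821385) = √(37124835614/9821385) = √40513033736311710/3273795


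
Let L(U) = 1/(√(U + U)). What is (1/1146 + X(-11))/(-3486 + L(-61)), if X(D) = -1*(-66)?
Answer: -5361301834/283170471383 + 75637*I*√122/1699022828298 ≈ -0.018933 + 4.9172e-7*I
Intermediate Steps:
X(D) = 66
L(U) = √2/(2*√U) (L(U) = 1/(√(2*U)) = 1/(√2*√U) = √2/(2*√U))
(1/1146 + X(-11))/(-3486 + L(-61)) = (1/1146 + 66)/(-3486 + √2/(2*√(-61))) = (1/1146 + 66)/(-3486 + √2*(-I*√61/61)/2) = 75637/(1146*(-3486 - I*√122/122))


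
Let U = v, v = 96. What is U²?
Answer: 9216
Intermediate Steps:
U = 96
U² = 96² = 9216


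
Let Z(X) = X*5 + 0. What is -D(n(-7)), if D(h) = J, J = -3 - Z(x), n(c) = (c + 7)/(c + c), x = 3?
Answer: 18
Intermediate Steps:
Z(X) = 5*X (Z(X) = 5*X + 0 = 5*X)
n(c) = (7 + c)/(2*c) (n(c) = (7 + c)/((2*c)) = (7 + c)*(1/(2*c)) = (7 + c)/(2*c))
J = -18 (J = -3 - 5*3 = -3 - 1*15 = -3 - 15 = -18)
D(h) = -18
-D(n(-7)) = -1*(-18) = 18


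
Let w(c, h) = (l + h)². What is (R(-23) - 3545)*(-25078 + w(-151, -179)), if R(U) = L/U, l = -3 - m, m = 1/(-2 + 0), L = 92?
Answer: -111640893/4 ≈ -2.7910e+7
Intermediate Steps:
m = -½ (m = 1/(-2) = -½ ≈ -0.50000)
l = -5/2 (l = -3 - 1*(-½) = -3 + ½ = -5/2 ≈ -2.5000)
w(c, h) = (-5/2 + h)²
R(U) = 92/U
(R(-23) - 3545)*(-25078 + w(-151, -179)) = (92/(-23) - 3545)*(-25078 + (-5 + 2*(-179))²/4) = (92*(-1/23) - 3545)*(-25078 + (-5 - 358)²/4) = (-4 - 3545)*(-25078 + (¼)*(-363)²) = -3549*(-25078 + (¼)*131769) = -3549*(-25078 + 131769/4) = -3549*31457/4 = -111640893/4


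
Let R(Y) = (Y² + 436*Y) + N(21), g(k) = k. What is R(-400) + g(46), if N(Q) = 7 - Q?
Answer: -14368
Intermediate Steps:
R(Y) = -14 + Y² + 436*Y (R(Y) = (Y² + 436*Y) + (7 - 1*21) = (Y² + 436*Y) + (7 - 21) = (Y² + 436*Y) - 14 = -14 + Y² + 436*Y)
R(-400) + g(46) = (-14 + (-400)² + 436*(-400)) + 46 = (-14 + 160000 - 174400) + 46 = -14414 + 46 = -14368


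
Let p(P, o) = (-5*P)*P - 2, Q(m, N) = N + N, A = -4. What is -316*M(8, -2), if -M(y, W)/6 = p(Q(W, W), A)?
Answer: -155472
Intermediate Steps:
Q(m, N) = 2*N
p(P, o) = -2 - 5*P² (p(P, o) = -5*P² - 2 = -2 - 5*P²)
M(y, W) = 12 + 120*W² (M(y, W) = -6*(-2 - 5*4*W²) = -6*(-2 - 20*W²) = 12 + 120*W²)
-316*M(8, -2) = -316*(12 + 120*(-2)²) = -316*(12 + 120*4) = -316*(12 + 480) = -316*492 = -155472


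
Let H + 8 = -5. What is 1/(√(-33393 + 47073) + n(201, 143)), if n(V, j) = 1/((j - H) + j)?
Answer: -299/1223005679 + 1072812*√95/1223005679 ≈ 0.0085496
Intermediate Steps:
H = -13 (H = -8 - 5 = -13)
n(V, j) = 1/(13 + 2*j) (n(V, j) = 1/((j - 1*(-13)) + j) = 1/((j + 13) + j) = 1/((13 + j) + j) = 1/(13 + 2*j))
1/(√(-33393 + 47073) + n(201, 143)) = 1/(√(-33393 + 47073) + 1/(13 + 2*143)) = 1/(√13680 + 1/(13 + 286)) = 1/(12*√95 + 1/299) = 1/(1/299 + 12*√95)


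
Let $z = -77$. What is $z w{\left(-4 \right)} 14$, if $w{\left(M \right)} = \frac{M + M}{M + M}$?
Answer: $-1078$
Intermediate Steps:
$w{\left(M \right)} = 1$ ($w{\left(M \right)} = \frac{2 M}{2 M} = 2 M \frac{1}{2 M} = 1$)
$z w{\left(-4 \right)} 14 = \left(-77\right) 1 \cdot 14 = \left(-77\right) 14 = -1078$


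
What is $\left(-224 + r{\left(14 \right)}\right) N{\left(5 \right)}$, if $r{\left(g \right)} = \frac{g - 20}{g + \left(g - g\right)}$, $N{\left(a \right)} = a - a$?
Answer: $0$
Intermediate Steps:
$N{\left(a \right)} = 0$
$r{\left(g \right)} = \frac{-20 + g}{g}$ ($r{\left(g \right)} = \frac{-20 + g}{g + 0} = \frac{-20 + g}{g}$)
$\left(-224 + r{\left(14 \right)}\right) N{\left(5 \right)} = \left(-224 + \frac{-20 + 14}{14}\right) 0 = \left(-224 + \frac{1}{14} \left(-6\right)\right) 0 = \left(-224 - \frac{3}{7}\right) 0 = \left(- \frac{1571}{7}\right) 0 = 0$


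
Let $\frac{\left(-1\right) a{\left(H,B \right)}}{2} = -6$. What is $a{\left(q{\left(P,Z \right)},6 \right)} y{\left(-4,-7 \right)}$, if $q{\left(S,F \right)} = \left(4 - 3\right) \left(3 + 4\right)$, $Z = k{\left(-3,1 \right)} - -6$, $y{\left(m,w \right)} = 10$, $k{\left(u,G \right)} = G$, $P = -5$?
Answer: $120$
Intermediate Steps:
$Z = 7$ ($Z = 1 - -6 = 1 + 6 = 7$)
$q{\left(S,F \right)} = 7$ ($q{\left(S,F \right)} = 1 \cdot 7 = 7$)
$a{\left(H,B \right)} = 12$ ($a{\left(H,B \right)} = \left(-2\right) \left(-6\right) = 12$)
$a{\left(q{\left(P,Z \right)},6 \right)} y{\left(-4,-7 \right)} = 12 \cdot 10 = 120$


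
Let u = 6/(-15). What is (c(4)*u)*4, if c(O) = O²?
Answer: -128/5 ≈ -25.600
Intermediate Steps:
u = -⅖ (u = 6*(-1/15) = -⅖ ≈ -0.40000)
(c(4)*u)*4 = (4²*(-⅖))*4 = (16*(-⅖))*4 = -32/5*4 = -128/5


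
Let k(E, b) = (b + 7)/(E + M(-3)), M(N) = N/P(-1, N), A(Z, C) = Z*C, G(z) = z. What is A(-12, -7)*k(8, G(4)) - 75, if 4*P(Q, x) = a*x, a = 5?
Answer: 30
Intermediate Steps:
P(Q, x) = 5*x/4 (P(Q, x) = (5*x)/4 = 5*x/4)
A(Z, C) = C*Z
M(N) = 4/5 (M(N) = N/((5*N/4)) = N*(4/(5*N)) = 4/5)
k(E, b) = (7 + b)/(4/5 + E) (k(E, b) = (b + 7)/(E + 4/5) = (7 + b)/(4/5 + E))
A(-12, -7)*k(8, G(4)) - 75 = (-7*(-12))*(5*(7 + 4)/(4 + 5*8)) - 75 = 84*(5*11/(4 + 40)) - 75 = 84*(5*11/44) - 75 = 84*(5*(1/44)*11) - 75 = 84*(5/4) - 75 = 105 - 75 = 30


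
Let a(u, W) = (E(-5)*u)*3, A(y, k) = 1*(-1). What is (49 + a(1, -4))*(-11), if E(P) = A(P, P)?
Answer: -506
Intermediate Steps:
A(y, k) = -1
E(P) = -1
a(u, W) = -3*u (a(u, W) = -u*3 = -3*u)
(49 + a(1, -4))*(-11) = (49 - 3*1)*(-11) = (49 - 3)*(-11) = 46*(-11) = -506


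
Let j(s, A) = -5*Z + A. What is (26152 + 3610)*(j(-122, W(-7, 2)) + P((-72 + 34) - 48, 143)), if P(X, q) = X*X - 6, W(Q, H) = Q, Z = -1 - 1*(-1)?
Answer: 219732846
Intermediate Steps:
Z = 0 (Z = -1 + 1 = 0)
P(X, q) = -6 + X² (P(X, q) = X² - 6 = -6 + X²)
j(s, A) = A (j(s, A) = -5*0 + A = 0 + A = A)
(26152 + 3610)*(j(-122, W(-7, 2)) + P((-72 + 34) - 48, 143)) = (26152 + 3610)*(-7 + (-6 + ((-72 + 34) - 48)²)) = 29762*(-7 + (-6 + (-38 - 48)²)) = 29762*(-7 + (-6 + (-86)²)) = 29762*(-7 + (-6 + 7396)) = 29762*(-7 + 7390) = 29762*7383 = 219732846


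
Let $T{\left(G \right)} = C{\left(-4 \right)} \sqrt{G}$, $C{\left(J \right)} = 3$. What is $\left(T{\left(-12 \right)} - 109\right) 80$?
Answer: $-8720 + 480 i \sqrt{3} \approx -8720.0 + 831.38 i$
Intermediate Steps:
$T{\left(G \right)} = 3 \sqrt{G}$
$\left(T{\left(-12 \right)} - 109\right) 80 = \left(3 \sqrt{-12} - 109\right) 80 = \left(3 \cdot 2 i \sqrt{3} - 109\right) 80 = \left(6 i \sqrt{3} - 109\right) 80 = \left(-109 + 6 i \sqrt{3}\right) 80 = -8720 + 480 i \sqrt{3}$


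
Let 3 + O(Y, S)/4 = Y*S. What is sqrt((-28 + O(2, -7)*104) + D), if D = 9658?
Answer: sqrt(2558) ≈ 50.577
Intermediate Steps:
O(Y, S) = -12 + 4*S*Y (O(Y, S) = -12 + 4*(Y*S) = -12 + 4*(S*Y) = -12 + 4*S*Y)
sqrt((-28 + O(2, -7)*104) + D) = sqrt((-28 + (-12 + 4*(-7)*2)*104) + 9658) = sqrt((-28 + (-12 - 56)*104) + 9658) = sqrt((-28 - 68*104) + 9658) = sqrt((-28 - 7072) + 9658) = sqrt(-7100 + 9658) = sqrt(2558)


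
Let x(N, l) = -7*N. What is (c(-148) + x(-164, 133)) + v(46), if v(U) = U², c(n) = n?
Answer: 3116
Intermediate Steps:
(c(-148) + x(-164, 133)) + v(46) = (-148 - 7*(-164)) + 46² = (-148 + 1148) + 2116 = 1000 + 2116 = 3116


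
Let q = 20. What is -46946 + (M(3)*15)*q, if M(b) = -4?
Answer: -48146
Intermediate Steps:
-46946 + (M(3)*15)*q = -46946 - 4*15*20 = -46946 - 60*20 = -46946 - 1200 = -48146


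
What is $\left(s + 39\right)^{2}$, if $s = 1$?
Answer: $1600$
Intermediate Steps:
$\left(s + 39\right)^{2} = \left(1 + 39\right)^{2} = 40^{2} = 1600$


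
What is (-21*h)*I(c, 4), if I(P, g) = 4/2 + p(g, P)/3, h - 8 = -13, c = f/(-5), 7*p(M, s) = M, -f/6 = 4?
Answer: 230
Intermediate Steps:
f = -24 (f = -6*4 = -24)
p(M, s) = M/7
c = 24/5 (c = -24/(-5) = -24*(-⅕) = 24/5 ≈ 4.8000)
h = -5 (h = 8 - 13 = -5)
I(P, g) = 2 + g/21 (I(P, g) = 4/2 + (g/7)/3 = 4*(½) + (g/7)*(⅓) = 2 + g/21)
(-21*h)*I(c, 4) = (-21*(-5))*(2 + (1/21)*4) = 105*(2 + 4/21) = 105*(46/21) = 230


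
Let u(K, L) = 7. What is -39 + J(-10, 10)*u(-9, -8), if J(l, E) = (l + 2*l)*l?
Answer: 2061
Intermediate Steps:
J(l, E) = 3*l² (J(l, E) = (3*l)*l = 3*l²)
-39 + J(-10, 10)*u(-9, -8) = -39 + (3*(-10)²)*7 = -39 + (3*100)*7 = -39 + 300*7 = -39 + 2100 = 2061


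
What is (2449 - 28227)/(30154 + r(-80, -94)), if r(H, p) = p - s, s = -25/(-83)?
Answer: -2139574/2494955 ≈ -0.85756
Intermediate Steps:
s = 25/83 (s = -25*(-1/83) = 25/83 ≈ 0.30120)
r(H, p) = -25/83 + p (r(H, p) = p - 1*25/83 = p - 25/83 = -25/83 + p)
(2449 - 28227)/(30154 + r(-80, -94)) = (2449 - 28227)/(30154 + (-25/83 - 94)) = -25778/(30154 - 7827/83) = -25778/2494955/83 = -25778*83/2494955 = -2139574/2494955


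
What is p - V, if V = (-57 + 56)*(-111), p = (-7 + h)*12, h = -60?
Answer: -915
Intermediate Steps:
p = -804 (p = (-7 - 60)*12 = -67*12 = -804)
V = 111 (V = -1*(-111) = 111)
p - V = -804 - 1*111 = -804 - 111 = -915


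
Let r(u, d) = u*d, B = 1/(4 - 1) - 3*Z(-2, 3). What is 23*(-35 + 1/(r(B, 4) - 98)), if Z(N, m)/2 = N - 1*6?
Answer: -230161/286 ≈ -804.76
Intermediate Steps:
Z(N, m) = -12 + 2*N (Z(N, m) = 2*(N - 1*6) = 2*(N - 6) = 2*(-6 + N) = -12 + 2*N)
B = 145/3 (B = 1/(4 - 1) - 3*(-12 + 2*(-2)) = 1/3 - 3*(-12 - 4) = ⅓ - 3*(-16) = ⅓ + 48 = 145/3 ≈ 48.333)
r(u, d) = d*u
23*(-35 + 1/(r(B, 4) - 98)) = 23*(-35 + 1/(4*(145/3) - 98)) = 23*(-35 + 1/(580/3 - 98)) = 23*(-35 + 1/(286/3)) = 23*(-35 + 3/286) = 23*(-10007/286) = -230161/286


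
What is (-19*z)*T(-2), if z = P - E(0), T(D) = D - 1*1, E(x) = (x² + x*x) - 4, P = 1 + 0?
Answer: 285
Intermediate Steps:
P = 1
E(x) = -4 + 2*x² (E(x) = (x² + x²) - 4 = 2*x² - 4 = -4 + 2*x²)
T(D) = -1 + D (T(D) = D - 1 = -1 + D)
z = 5 (z = 1 - (-4 + 2*0²) = 1 - (-4 + 2*0) = 1 - (-4 + 0) = 1 - 1*(-4) = 1 + 4 = 5)
(-19*z)*T(-2) = (-19*5)*(-1 - 2) = -95*(-3) = 285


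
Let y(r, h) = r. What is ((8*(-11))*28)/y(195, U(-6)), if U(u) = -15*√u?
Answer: -2464/195 ≈ -12.636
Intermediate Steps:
((8*(-11))*28)/y(195, U(-6)) = ((8*(-11))*28)/195 = -88*28*(1/195) = -2464*1/195 = -2464/195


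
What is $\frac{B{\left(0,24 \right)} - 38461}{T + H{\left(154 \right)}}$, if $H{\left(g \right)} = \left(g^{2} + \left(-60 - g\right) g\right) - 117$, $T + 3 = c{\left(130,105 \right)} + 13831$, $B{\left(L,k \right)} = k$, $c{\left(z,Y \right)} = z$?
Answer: $- \frac{38437}{4601} \approx -8.354$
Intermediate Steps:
$T = 13958$ ($T = -3 + \left(130 + 13831\right) = -3 + 13961 = 13958$)
$H{\left(g \right)} = -117 + g^{2} + g \left(-60 - g\right)$ ($H{\left(g \right)} = \left(g^{2} + g \left(-60 - g\right)\right) - 117 = -117 + g^{2} + g \left(-60 - g\right)$)
$\frac{B{\left(0,24 \right)} - 38461}{T + H{\left(154 \right)}} = \frac{24 - 38461}{13958 - 9357} = - \frac{38437}{13958 - 9357} = - \frac{38437}{4601}$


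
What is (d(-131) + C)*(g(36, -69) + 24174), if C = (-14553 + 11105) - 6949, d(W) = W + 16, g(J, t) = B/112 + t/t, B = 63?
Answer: -254133513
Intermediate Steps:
g(J, t) = 25/16 (g(J, t) = 63/112 + t/t = 63*(1/112) + 1 = 9/16 + 1 = 25/16)
d(W) = 16 + W
C = -10397 (C = -3448 - 6949 = -10397)
(d(-131) + C)*(g(36, -69) + 24174) = ((16 - 131) - 10397)*(25/16 + 24174) = (-115 - 10397)*(386809/16) = -10512*386809/16 = -254133513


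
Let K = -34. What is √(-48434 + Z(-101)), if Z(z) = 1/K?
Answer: 3*I*√6221082/34 ≈ 220.08*I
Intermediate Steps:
Z(z) = -1/34 (Z(z) = 1/(-34) = -1/34)
√(-48434 + Z(-101)) = √(-48434 - 1/34) = √(-1646757/34) = 3*I*√6221082/34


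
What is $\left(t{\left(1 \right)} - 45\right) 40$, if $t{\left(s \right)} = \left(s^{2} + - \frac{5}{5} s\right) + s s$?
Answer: $-1760$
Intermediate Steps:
$t{\left(s \right)} = - s + 2 s^{2}$ ($t{\left(s \right)} = \left(s^{2} + \left(-5\right) \frac{1}{5} s\right) + s^{2} = \left(s^{2} - s\right) + s^{2} = - s + 2 s^{2}$)
$\left(t{\left(1 \right)} - 45\right) 40 = \left(1 \left(-1 + 2 \cdot 1\right) - 45\right) 40 = \left(1 \left(-1 + 2\right) - 45\right) 40 = \left(1 \cdot 1 - 45\right) 40 = \left(1 - 45\right) 40 = \left(-44\right) 40 = -1760$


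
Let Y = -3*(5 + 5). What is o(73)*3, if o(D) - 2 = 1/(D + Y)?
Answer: 261/43 ≈ 6.0698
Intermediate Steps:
Y = -30 (Y = -3*10 = -30)
o(D) = 2 + 1/(-30 + D) (o(D) = 2 + 1/(D - 30) = 2 + 1/(-30 + D))
o(73)*3 = ((-59 + 2*73)/(-30 + 73))*3 = ((-59 + 146)/43)*3 = ((1/43)*87)*3 = (87/43)*3 = 261/43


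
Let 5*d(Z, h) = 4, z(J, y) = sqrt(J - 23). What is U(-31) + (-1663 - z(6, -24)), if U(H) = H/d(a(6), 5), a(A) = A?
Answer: -6807/4 - I*sqrt(17) ≈ -1701.8 - 4.1231*I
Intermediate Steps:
z(J, y) = sqrt(-23 + J)
d(Z, h) = 4/5 (d(Z, h) = (1/5)*4 = 4/5)
U(H) = 5*H/4 (U(H) = H/(4/5) = H*(5/4) = 5*H/4)
U(-31) + (-1663 - z(6, -24)) = (5/4)*(-31) + (-1663 - sqrt(-23 + 6)) = -155/4 + (-1663 - sqrt(-17)) = -155/4 + (-1663 - I*sqrt(17)) = -6807/4 - I*sqrt(17)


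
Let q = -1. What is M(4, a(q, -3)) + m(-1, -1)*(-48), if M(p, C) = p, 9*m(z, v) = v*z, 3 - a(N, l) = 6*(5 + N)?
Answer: -4/3 ≈ -1.3333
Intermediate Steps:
a(N, l) = -27 - 6*N (a(N, l) = 3 - 6*(5 + N) = 3 - (30 + 6*N) = 3 + (-30 - 6*N) = -27 - 6*N)
m(z, v) = v*z/9 (m(z, v) = (v*z)/9 = v*z/9)
M(4, a(q, -3)) + m(-1, -1)*(-48) = 4 + ((⅑)*(-1)*(-1))*(-48) = 4 + (⅑)*(-48) = 4 - 16/3 = -4/3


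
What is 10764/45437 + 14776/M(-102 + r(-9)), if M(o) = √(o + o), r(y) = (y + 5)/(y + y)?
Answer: 10764/45437 - 11082*I*√458/229 ≈ 0.2369 - 1035.7*I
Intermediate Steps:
r(y) = (5 + y)/(2*y) (r(y) = (5 + y)/((2*y)) = (5 + y)*(1/(2*y)) = (5 + y)/(2*y))
M(o) = √2*√o (M(o) = √(2*o) = √2*√o)
10764/45437 + 14776/M(-102 + r(-9)) = 10764/45437 + 14776/((√2*√(-102 + (½)*(5 - 9)/(-9)))) = 10764*(1/45437) + 14776/((√2*√(-102 + (½)*(-⅑)*(-4)))) = 10764/45437 + 14776/((√2*√(-102 + 2/9))) = 10764/45437 + 14776/((√2*√(-916/9))) = 10764/45437 + 14776/((√2*(2*I*√229/3))) = 10764/45437 + 14776/((2*I*√458/3)) = 10764/45437 + 14776*(-3*I*√458/916) = 10764/45437 - 11082*I*√458/229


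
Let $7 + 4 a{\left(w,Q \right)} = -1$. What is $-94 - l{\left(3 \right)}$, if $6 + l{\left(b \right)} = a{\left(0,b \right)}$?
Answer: $-86$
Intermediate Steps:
$a{\left(w,Q \right)} = -2$ ($a{\left(w,Q \right)} = - \frac{7}{4} + \frac{1}{4} \left(-1\right) = - \frac{7}{4} - \frac{1}{4} = -2$)
$l{\left(b \right)} = -8$ ($l{\left(b \right)} = -6 - 2 = -8$)
$-94 - l{\left(3 \right)} = -94 - -8 = -94 + 8 = -86$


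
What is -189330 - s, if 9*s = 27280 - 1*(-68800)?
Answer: -1800050/9 ≈ -2.0001e+5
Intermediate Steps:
s = 96080/9 (s = (27280 - 1*(-68800))/9 = (27280 + 68800)/9 = (⅑)*96080 = 96080/9 ≈ 10676.)
-189330 - s = -189330 - 1*96080/9 = -189330 - 96080/9 = -1800050/9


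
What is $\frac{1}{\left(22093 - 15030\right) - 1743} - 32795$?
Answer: $- \frac{174469399}{5320} \approx -32795.0$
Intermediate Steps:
$\frac{1}{\left(22093 - 15030\right) - 1743} - 32795 = \frac{1}{7063 - 1743} - 32795 = \frac{1}{5320} - 32795 = - \frac{174469399}{5320}$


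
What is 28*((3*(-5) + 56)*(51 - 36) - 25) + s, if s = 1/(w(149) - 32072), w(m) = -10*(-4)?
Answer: 529168639/32032 ≈ 16520.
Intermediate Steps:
w(m) = 40
s = -1/32032 (s = 1/(40 - 32072) = 1/(-32032) = -1/32032 ≈ -3.1219e-5)
28*((3*(-5) + 56)*(51 - 36) - 25) + s = 28*((3*(-5) + 56)*(51 - 36) - 25) - 1/32032 = 28*((-15 + 56)*15 - 25) - 1/32032 = 28*(41*15 - 25) - 1/32032 = 28*(615 - 25) - 1/32032 = 28*590 - 1/32032 = 16520 - 1/32032 = 529168639/32032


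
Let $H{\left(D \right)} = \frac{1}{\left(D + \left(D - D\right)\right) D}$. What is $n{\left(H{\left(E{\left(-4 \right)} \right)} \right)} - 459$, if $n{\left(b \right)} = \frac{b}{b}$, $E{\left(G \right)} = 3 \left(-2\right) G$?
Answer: $-458$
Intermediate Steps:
$E{\left(G \right)} = - 6 G$
$H{\left(D \right)} = \frac{1}{D^{2}}$ ($H{\left(D \right)} = \frac{1}{\left(D + 0\right) D} = \frac{1}{D D} = \frac{1}{D^{2}}$)
$n{\left(b \right)} = 1$
$n{\left(H{\left(E{\left(-4 \right)} \right)} \right)} - 459 = 1 - 459 = -458$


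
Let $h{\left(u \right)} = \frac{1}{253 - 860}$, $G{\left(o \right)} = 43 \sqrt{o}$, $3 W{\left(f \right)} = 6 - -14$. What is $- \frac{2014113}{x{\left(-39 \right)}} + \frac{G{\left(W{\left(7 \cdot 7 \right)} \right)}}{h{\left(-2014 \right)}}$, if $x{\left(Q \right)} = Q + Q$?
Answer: $\frac{671371}{26} - \frac{52202 \sqrt{15}}{3} \approx -41571.0$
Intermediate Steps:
$W{\left(f \right)} = \frac{20}{3}$ ($W{\left(f \right)} = \frac{6 - -14}{3} = \frac{6 + 14}{3} = \frac{1}{3} \cdot 20 = \frac{20}{3}$)
$x{\left(Q \right)} = 2 Q$
$h{\left(u \right)} = - \frac{1}{607}$ ($h{\left(u \right)} = \frac{1}{-607} = - \frac{1}{607}$)
$- \frac{2014113}{x{\left(-39 \right)}} + \frac{G{\left(W{\left(7 \cdot 7 \right)} \right)}}{h{\left(-2014 \right)}} = - \frac{2014113}{2 \left(-39\right)} + \frac{43 \sqrt{\frac{20}{3}}}{- \frac{1}{607}} = - \frac{2014113}{-78} + 43 \frac{2 \sqrt{15}}{3} \left(-607\right) = \left(-2014113\right) \left(- \frac{1}{78}\right) + \frac{86 \sqrt{15}}{3} \left(-607\right) = \frac{671371}{26} - \frac{52202 \sqrt{15}}{3}$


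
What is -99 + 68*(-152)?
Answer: -10435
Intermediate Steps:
-99 + 68*(-152) = -99 - 10336 = -10435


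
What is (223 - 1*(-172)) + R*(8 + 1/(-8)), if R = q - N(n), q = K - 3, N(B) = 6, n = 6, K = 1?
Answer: 332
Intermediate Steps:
q = -2 (q = 1 - 3 = -2)
R = -8 (R = -2 - 1*6 = -2 - 6 = -8)
(223 - 1*(-172)) + R*(8 + 1/(-8)) = (223 - 1*(-172)) - 8*(8 + 1/(-8)) = (223 + 172) - 8*(8 - 1/8) = 395 - 8*63/8 = 395 - 63 = 332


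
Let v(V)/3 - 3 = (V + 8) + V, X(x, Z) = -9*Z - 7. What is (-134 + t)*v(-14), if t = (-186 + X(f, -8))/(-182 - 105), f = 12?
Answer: 1955187/287 ≈ 6812.5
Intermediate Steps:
X(x, Z) = -7 - 9*Z
v(V) = 33 + 6*V (v(V) = 9 + 3*((V + 8) + V) = 9 + 3*((8 + V) + V) = 9 + 3*(8 + 2*V) = 9 + (24 + 6*V) = 33 + 6*V)
t = 121/287 (t = (-186 + (-7 - 9*(-8)))/(-182 - 105) = (-186 + (-7 + 72))/(-287) = (-186 + 65)*(-1/287) = -121*(-1/287) = 121/287 ≈ 0.42160)
(-134 + t)*v(-14) = (-134 + 121/287)*(33 + 6*(-14)) = -38337*(33 - 84)/287 = -38337/287*(-51) = 1955187/287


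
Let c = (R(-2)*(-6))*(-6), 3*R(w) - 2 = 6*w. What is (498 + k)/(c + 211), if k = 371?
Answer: 869/91 ≈ 9.5495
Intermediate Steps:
R(w) = ⅔ + 2*w (R(w) = ⅔ + (6*w)/3 = ⅔ + 2*w)
c = -120 (c = ((⅔ + 2*(-2))*(-6))*(-6) = ((⅔ - 4)*(-6))*(-6) = -10/3*(-6)*(-6) = 20*(-6) = -120)
(498 + k)/(c + 211) = (498 + 371)/(-120 + 211) = 869/91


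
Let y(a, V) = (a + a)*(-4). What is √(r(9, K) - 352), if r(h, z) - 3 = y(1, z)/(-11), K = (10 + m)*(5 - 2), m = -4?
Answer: I*√42141/11 ≈ 18.662*I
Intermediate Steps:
K = 18 (K = (10 - 4)*(5 - 2) = 6*3 = 18)
y(a, V) = -8*a (y(a, V) = (2*a)*(-4) = -8*a)
r(h, z) = 41/11 (r(h, z) = 3 - 8*1/(-11) = 3 - 8*(-1/11) = 3 + 8/11 = 41/11)
√(r(9, K) - 352) = √(41/11 - 352) = √(-3831/11) = I*√42141/11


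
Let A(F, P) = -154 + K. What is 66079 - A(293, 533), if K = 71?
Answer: 66162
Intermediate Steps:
A(F, P) = -83 (A(F, P) = -154 + 71 = -83)
66079 - A(293, 533) = 66079 - 1*(-83) = 66079 + 83 = 66162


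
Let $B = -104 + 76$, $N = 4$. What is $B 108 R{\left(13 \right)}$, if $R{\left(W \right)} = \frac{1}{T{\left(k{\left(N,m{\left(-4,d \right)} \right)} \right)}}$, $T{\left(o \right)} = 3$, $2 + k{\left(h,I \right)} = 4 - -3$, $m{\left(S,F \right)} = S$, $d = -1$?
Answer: $-1008$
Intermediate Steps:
$k{\left(h,I \right)} = 5$ ($k{\left(h,I \right)} = -2 + \left(4 - -3\right) = -2 + \left(4 + 3\right) = -2 + 7 = 5$)
$B = -28$
$R{\left(W \right)} = \frac{1}{3}$
$B 108 R{\left(13 \right)} = \left(-28\right) 108 \cdot \frac{1}{3} = \left(-3024\right) \frac{1}{3} = -1008$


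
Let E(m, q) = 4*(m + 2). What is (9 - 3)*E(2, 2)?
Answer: 96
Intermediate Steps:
E(m, q) = 8 + 4*m (E(m, q) = 4*(2 + m) = 8 + 4*m)
(9 - 3)*E(2, 2) = (9 - 3)*(8 + 4*2) = 6*(8 + 8) = 6*16 = 96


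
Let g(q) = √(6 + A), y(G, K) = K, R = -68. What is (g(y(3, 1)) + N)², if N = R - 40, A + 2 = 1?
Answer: (108 - √5)² ≈ 11186.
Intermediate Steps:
A = -1 (A = -2 + 1 = -1)
N = -108 (N = -68 - 40 = -108)
g(q) = √5 (g(q) = √(6 - 1) = √5)
(g(y(3, 1)) + N)² = (√5 - 108)² = (-108 + √5)²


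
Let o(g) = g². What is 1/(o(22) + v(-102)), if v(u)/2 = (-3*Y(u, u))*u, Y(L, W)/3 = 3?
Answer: 1/5992 ≈ 0.00016689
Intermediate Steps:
Y(L, W) = 9 (Y(L, W) = 3*3 = 9)
v(u) = -54*u (v(u) = 2*((-3*9)*u) = 2*(-27*u) = -54*u)
1/(o(22) + v(-102)) = 1/(22² - 54*(-102)) = 1/(484 + 5508) = 1/5992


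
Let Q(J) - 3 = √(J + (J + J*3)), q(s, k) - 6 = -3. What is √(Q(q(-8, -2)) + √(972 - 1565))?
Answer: √(3 + √15 + I*√593) ≈ 4.011 + 3.0356*I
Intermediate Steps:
q(s, k) = 3 (q(s, k) = 6 - 3 = 3)
Q(J) = 3 + √5*√J (Q(J) = 3 + √(J + (J + J*3)) = 3 + √(J + (J + 3*J)) = 3 + √(J + 4*J) = 3 + √(5*J) = 3 + √5*√J)
√(Q(q(-8, -2)) + √(972 - 1565)) = √((3 + √5*√3) + √(972 - 1565)) = √((3 + √15) + √(-593)) = √((3 + √15) + I*√593) = √(3 + √15 + I*√593)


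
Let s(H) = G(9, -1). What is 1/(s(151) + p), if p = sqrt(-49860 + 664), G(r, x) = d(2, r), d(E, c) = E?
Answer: 1/24600 - 7*I*sqrt(251)/24600 ≈ 4.065e-5 - 0.0045082*I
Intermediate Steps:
G(r, x) = 2
s(H) = 2
p = 14*I*sqrt(251) (p = sqrt(-49196) = 14*I*sqrt(251) ≈ 221.8*I)
1/(s(151) + p) = 1/(2 + 14*I*sqrt(251))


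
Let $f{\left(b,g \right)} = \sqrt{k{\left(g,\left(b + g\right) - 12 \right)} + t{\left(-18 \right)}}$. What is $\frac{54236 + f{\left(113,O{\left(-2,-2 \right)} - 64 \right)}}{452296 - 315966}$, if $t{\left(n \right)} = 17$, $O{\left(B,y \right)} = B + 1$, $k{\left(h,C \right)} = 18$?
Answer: $\frac{27118}{68165} + \frac{\sqrt{35}}{136330} \approx 0.39787$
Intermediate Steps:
$O{\left(B,y \right)} = 1 + B$
$f{\left(b,g \right)} = \sqrt{35}$ ($f{\left(b,g \right)} = \sqrt{18 + 17} = \sqrt{35}$)
$\frac{54236 + f{\left(113,O{\left(-2,-2 \right)} - 64 \right)}}{452296 - 315966} = \frac{54236 + \sqrt{35}}{452296 - 315966} = \frac{54236 + \sqrt{35}}{136330} = \left(54236 + \sqrt{35}\right) \frac{1}{136330} = \frac{27118}{68165} + \frac{\sqrt{35}}{136330}$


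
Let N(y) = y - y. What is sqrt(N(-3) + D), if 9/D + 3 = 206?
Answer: 3*sqrt(203)/203 ≈ 0.21056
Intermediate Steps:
N(y) = 0
D = 9/203 (D = 9/(-3 + 206) = 9/203 ≈ 0.044335)
sqrt(N(-3) + D) = sqrt(0 + 9/203) = sqrt(9/203) = 3*sqrt(203)/203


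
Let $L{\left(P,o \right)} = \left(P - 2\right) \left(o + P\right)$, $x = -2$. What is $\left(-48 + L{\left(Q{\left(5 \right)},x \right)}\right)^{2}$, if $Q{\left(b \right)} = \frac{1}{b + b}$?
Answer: $\frac{19704721}{10000} \approx 1970.5$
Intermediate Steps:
$Q{\left(b \right)} = \frac{1}{2 b}$
$L{\left(P,o \right)} = \left(-2 + P\right) \left(P + o\right)$
$\left(-48 + L{\left(Q{\left(5 \right)},x \right)}\right)^{2} = \left(-48 + \left(\left(\frac{1}{2 \cdot 5}\right)^{2} - 2 \frac{1}{2 \cdot 5} - -4 + \frac{1}{2 \cdot 5} \left(-2\right)\right)\right)^{2} = \left(-48 + \left(\left(\frac{1}{2} \cdot \frac{1}{5}\right)^{2} - 2 \cdot \frac{1}{2} \cdot \frac{1}{5} + 4 + \frac{1}{2} \cdot \frac{1}{5} \left(-2\right)\right)\right)^{2} = \left(-48 + \left(\left(\frac{1}{10}\right)^{2} - \frac{1}{5} + 4 + \frac{1}{10} \left(-2\right)\right)\right)^{2} = \left(-48 + \left(\frac{1}{100} - \frac{1}{5} + 4 - \frac{1}{5}\right)\right)^{2} = \left(-48 + \frac{361}{100}\right)^{2} = \left(- \frac{4439}{100}\right)^{2} = \frac{19704721}{10000}$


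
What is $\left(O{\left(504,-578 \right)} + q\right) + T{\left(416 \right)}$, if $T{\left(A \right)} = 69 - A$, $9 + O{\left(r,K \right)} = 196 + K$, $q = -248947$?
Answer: $-249685$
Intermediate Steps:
$O{\left(r,K \right)} = 187 + K$ ($O{\left(r,K \right)} = -9 + \left(196 + K\right) = 187 + K$)
$\left(O{\left(504,-578 \right)} + q\right) + T{\left(416 \right)} = \left(\left(187 - 578\right) - 248947\right) + \left(69 - 416\right) = \left(-391 - 248947\right) + \left(69 - 416\right) = -249338 - 347 = -249685$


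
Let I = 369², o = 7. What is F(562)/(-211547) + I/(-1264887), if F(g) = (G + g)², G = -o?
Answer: -46491252138/29731450021 ≈ -1.5637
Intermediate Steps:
G = -7 (G = -1*7 = -7)
I = 136161
F(g) = (-7 + g)²
F(562)/(-211547) + I/(-1264887) = (-7 + 562)²/(-211547) + 136161/(-1264887) = 555²*(-1/211547) + 136161*(-1/1264887) = 308025*(-1/211547) - 15129/140543 = -308025/211547 - 15129/140543 = -46491252138/29731450021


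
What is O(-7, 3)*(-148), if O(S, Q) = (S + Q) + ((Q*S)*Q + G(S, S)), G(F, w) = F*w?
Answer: 2664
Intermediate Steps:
O(S, Q) = Q + S + S² + S*Q² (O(S, Q) = (S + Q) + ((Q*S)*Q + S*S) = (Q + S) + (S*Q² + S²) = (Q + S) + (S² + S*Q²) = Q + S + S² + S*Q²)
O(-7, 3)*(-148) = (3 - 7 + (-7)² - 7*3²)*(-148) = (3 - 7 + 49 - 7*9)*(-148) = (3 - 7 + 49 - 63)*(-148) = -18*(-148) = 2664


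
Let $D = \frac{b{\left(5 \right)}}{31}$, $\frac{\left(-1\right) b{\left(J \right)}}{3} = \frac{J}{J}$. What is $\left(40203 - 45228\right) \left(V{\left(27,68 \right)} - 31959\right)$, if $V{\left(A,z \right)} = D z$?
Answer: $\frac{4979438325}{31} \approx 1.6063 \cdot 10^{8}$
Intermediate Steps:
$b{\left(J \right)} = -3$ ($b{\left(J \right)} = - 3 \frac{J}{J} = \left(-3\right) 1 = -3$)
$D = - \frac{3}{31} \approx -0.096774$
$V{\left(A,z \right)} = - \frac{3 z}{31}$
$\left(40203 - 45228\right) \left(V{\left(27,68 \right)} - 31959\right) = \left(40203 - 45228\right) \left(\left(- \frac{3}{31}\right) 68 - 31959\right) = - 5025 \left(- \frac{204}{31} - 31959\right) = \left(-5025\right) \left(- \frac{990933}{31}\right) = \frac{4979438325}{31}$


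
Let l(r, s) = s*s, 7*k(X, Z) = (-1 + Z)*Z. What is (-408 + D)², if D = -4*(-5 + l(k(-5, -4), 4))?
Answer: 204304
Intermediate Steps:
k(X, Z) = Z*(-1 + Z)/7 (k(X, Z) = ((-1 + Z)*Z)/7 = (Z*(-1 + Z))/7 = Z*(-1 + Z)/7)
l(r, s) = s²
D = -44 (D = -4*(-5 + 4²) = -4*(-5 + 16) = -4*11 = -44)
(-408 + D)² = (-408 - 44)² = (-452)² = 204304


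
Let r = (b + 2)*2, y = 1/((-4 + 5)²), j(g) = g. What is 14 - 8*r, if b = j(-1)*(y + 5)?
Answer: 78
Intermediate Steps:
y = 1 (y = 1/(1²) = 1/1 = 1)
b = -6 (b = -(1 + 5) = -1*6 = -6)
r = -8 (r = (-6 + 2)*2 = -4*2 = -8)
14 - 8*r = 14 - 8*(-8) = 14 + 64 = 78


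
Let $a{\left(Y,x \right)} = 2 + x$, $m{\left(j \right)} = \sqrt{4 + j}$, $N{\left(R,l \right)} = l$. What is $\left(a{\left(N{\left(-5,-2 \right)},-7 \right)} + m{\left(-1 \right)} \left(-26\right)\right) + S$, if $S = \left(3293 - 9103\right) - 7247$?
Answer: $-13062 - 26 \sqrt{3} \approx -13107.0$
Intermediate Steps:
$S = -13057$ ($S = -5810 - 7247 = -13057$)
$\left(a{\left(N{\left(-5,-2 \right)},-7 \right)} + m{\left(-1 \right)} \left(-26\right)\right) + S = \left(\left(2 - 7\right) + \sqrt{4 - 1} \left(-26\right)\right) - 13057 = \left(-5 + \sqrt{3} \left(-26\right)\right) - 13057 = \left(-5 - 26 \sqrt{3}\right) - 13057 = -13062 - 26 \sqrt{3}$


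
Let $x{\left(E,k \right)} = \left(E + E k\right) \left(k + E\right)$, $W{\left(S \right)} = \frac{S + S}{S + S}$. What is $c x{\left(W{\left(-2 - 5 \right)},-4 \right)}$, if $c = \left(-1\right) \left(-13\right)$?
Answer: $117$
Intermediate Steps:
$W{\left(S \right)} = 1$ ($W{\left(S \right)} = \frac{2 S}{2 S} = 2 S \frac{1}{2 S} = 1$)
$c = 13$
$x{\left(E,k \right)} = \left(E + k\right) \left(E + E k\right)$ ($x{\left(E,k \right)} = \left(E + E k\right) \left(E + k\right) = \left(E + k\right) \left(E + E k\right)$)
$c x{\left(W{\left(-2 - 5 \right)},-4 \right)} = 13 \cdot 1 \left(1 - 4 + \left(-4\right)^{2} + 1 \left(-4\right)\right) = 13 \cdot 1 \left(1 - 4 + 16 - 4\right) = 13 \cdot 1 \cdot 9 = 13 \cdot 9 = 117$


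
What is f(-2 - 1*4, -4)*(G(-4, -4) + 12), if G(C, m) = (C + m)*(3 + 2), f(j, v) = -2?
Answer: 56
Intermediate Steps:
G(C, m) = 5*C + 5*m (G(C, m) = (C + m)*5 = 5*C + 5*m)
f(-2 - 1*4, -4)*(G(-4, -4) + 12) = -2*((5*(-4) + 5*(-4)) + 12) = -2*((-20 - 20) + 12) = -2*(-40 + 12) = -2*(-28) = 56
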